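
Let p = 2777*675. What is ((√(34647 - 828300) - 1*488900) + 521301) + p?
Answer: 1906876 + 7*I*√16197 ≈ 1.9069e+6 + 890.87*I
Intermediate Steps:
p = 1874475
((√(34647 - 828300) - 1*488900) + 521301) + p = ((√(34647 - 828300) - 1*488900) + 521301) + 1874475 = ((√(-793653) - 488900) + 521301) + 1874475 = ((7*I*√16197 - 488900) + 521301) + 1874475 = ((-488900 + 7*I*√16197) + 521301) + 1874475 = (32401 + 7*I*√16197) + 1874475 = 1906876 + 7*I*√16197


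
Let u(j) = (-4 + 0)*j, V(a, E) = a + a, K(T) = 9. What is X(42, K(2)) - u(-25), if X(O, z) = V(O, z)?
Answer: -16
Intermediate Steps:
V(a, E) = 2*a
u(j) = -4*j
X(O, z) = 2*O
X(42, K(2)) - u(-25) = 2*42 - (-4)*(-25) = 84 - 1*100 = 84 - 100 = -16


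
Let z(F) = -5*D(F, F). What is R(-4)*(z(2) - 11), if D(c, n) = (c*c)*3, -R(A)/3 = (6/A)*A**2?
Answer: -5112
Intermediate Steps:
R(A) = -18*A (R(A) = -3*6/A*A**2 = -18*A)
D(c, n) = 3*c**2 (D(c, n) = c**2*3 = 3*c**2)
z(F) = -15*F**2
R(-4)*(z(2) - 11) = (-18*(-4))*(-15*2**2 - 11) = 72*(-15*4 - 11) = 72*(-60 - 11) = 72*(-71) = -5112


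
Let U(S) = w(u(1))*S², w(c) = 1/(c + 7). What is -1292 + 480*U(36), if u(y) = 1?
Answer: 76468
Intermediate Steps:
w(c) = 1/(7 + c)
U(S) = S²/8 (U(S) = S²/(7 + 1) = S²/8)
-1292 + 480*U(36) = -1292 + 480*((⅛)*36²) = -1292 + 480*((⅛)*1296) = -1292 + 480*162 = -1292 + 77760 = 76468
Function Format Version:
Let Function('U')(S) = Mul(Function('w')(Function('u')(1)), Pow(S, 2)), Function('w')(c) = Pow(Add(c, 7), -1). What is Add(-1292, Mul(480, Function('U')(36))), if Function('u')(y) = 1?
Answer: 76468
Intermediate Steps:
Function('w')(c) = Pow(Add(7, c), -1)
Function('U')(S) = Mul(Rational(1, 8), Pow(S, 2)) (Function('U')(S) = Mul(Pow(Add(7, 1), -1), Pow(S, 2)) = Mul(Pow(8, -1), Pow(S, 2)) = Mul(Rational(1, 8), Pow(S, 2)))
Add(-1292, Mul(480, Function('U')(36))) = Add(-1292, Mul(480, Mul(Rational(1, 8), Pow(36, 2)))) = Add(-1292, Mul(480, Mul(Rational(1, 8), 1296))) = Add(-1292, Mul(480, 162)) = Add(-1292, 77760) = 76468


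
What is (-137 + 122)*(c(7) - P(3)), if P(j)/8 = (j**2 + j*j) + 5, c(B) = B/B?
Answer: 2745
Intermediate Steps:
c(B) = 1
P(j) = 40 + 16*j**2 (P(j) = 8*((j**2 + j*j) + 5) = 8*((j**2 + j**2) + 5) = 8*(2*j**2 + 5) = 8*(5 + 2*j**2) = 40 + 16*j**2)
(-137 + 122)*(c(7) - P(3)) = (-137 + 122)*(1 - (40 + 16*3**2)) = -15*(1 - (40 + 16*9)) = -15*(1 - (40 + 144)) = -15*(1 - 1*184) = -15*(1 - 184) = -15*(-183) = 2745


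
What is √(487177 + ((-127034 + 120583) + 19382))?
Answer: 2*√125027 ≈ 707.18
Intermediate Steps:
√(487177 + ((-127034 + 120583) + 19382)) = √(487177 + (-6451 + 19382)) = √(487177 + 12931) = √500108 = 2*√125027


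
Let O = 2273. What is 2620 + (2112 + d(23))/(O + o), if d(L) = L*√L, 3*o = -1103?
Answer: 3745564/1429 + 69*√23/5716 ≈ 2621.2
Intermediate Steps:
o = -1103/3 (o = (⅓)*(-1103) = -1103/3 ≈ -367.67)
d(L) = L^(3/2)
2620 + (2112 + d(23))/(O + o) = 2620 + (2112 + 23^(3/2))/(2273 - 1103/3) = 2620 + (2112 + 23*√23)/(5716/3) = 2620 + (2112 + 23*√23)*(3/5716) = 2620 + (1584/1429 + 69*√23/5716) = 3745564/1429 + 69*√23/5716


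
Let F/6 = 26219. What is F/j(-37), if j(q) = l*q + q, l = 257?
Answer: -26219/1591 ≈ -16.480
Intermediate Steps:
F = 157314 (F = 6*26219 = 157314)
j(q) = 258*q (j(q) = 257*q + q = 258*q)
F/j(-37) = 157314/((258*(-37))) = 157314/(-9546) = 157314*(-1/9546) = -26219/1591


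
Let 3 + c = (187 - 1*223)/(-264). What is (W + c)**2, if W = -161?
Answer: 12996025/484 ≈ 26851.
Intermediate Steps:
c = -63/22 (c = -3 + (187 - 1*223)/(-264) = -3 + (187 - 223)*(-1/264) = -3 - 36*(-1/264) = -3 + 3/22 = -63/22 ≈ -2.8636)
(W + c)**2 = (-161 - 63/22)**2 = (-3605/22)**2 = 12996025/484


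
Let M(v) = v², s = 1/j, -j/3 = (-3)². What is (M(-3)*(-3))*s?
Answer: 1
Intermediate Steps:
j = -27 (j = -3*(-3)² = -3*9 = -27)
s = -1/27 (s = 1/(-27) = -1/27 ≈ -0.037037)
(M(-3)*(-3))*s = ((-3)²*(-3))*(-1/27) = (9*(-3))*(-1/27) = -27*(-1/27) = 1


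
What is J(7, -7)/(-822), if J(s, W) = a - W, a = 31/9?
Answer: -47/3699 ≈ -0.012706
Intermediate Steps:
a = 31/9 (a = 31*(1/9) = 31/9 ≈ 3.4444)
J(s, W) = 31/9 - W
J(7, -7)/(-822) = (31/9 - 1*(-7))/(-822) = (31/9 + 7)*(-1/822) = (94/9)*(-1/822) = -47/3699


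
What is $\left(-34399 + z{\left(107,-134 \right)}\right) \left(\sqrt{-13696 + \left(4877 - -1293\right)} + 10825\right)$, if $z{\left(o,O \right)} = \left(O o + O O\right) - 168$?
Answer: $-335022925 - 30949 i \sqrt{7526} \approx -3.3502 \cdot 10^{8} - 2.6849 \cdot 10^{6} i$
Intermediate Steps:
$z{\left(o,O \right)} = -168 + O^{2} + O o$ ($z{\left(o,O \right)} = \left(O o + O^{2}\right) - 168 = \left(O^{2} + O o\right) - 168 = -168 + O^{2} + O o$)
$\left(-34399 + z{\left(107,-134 \right)}\right) \left(\sqrt{-13696 + \left(4877 - -1293\right)} + 10825\right) = \left(-34399 - \left(14506 - 17956\right)\right) \left(\sqrt{-13696 + \left(4877 - -1293\right)} + 10825\right) = \left(-34399 - -3450\right) \left(\sqrt{-13696 + \left(4877 + 1293\right)} + 10825\right) = \left(-34399 + 3450\right) \left(\sqrt{-13696 + 6170} + 10825\right) = - 30949 \left(\sqrt{-7526} + 10825\right) = - 30949 \left(i \sqrt{7526} + 10825\right) = - 30949 \left(10825 + i \sqrt{7526}\right) = -335022925 - 30949 i \sqrt{7526}$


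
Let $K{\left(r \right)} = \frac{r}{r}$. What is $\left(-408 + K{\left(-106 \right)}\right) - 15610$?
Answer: $-16017$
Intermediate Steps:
$K{\left(r \right)} = 1$
$\left(-408 + K{\left(-106 \right)}\right) - 15610 = \left(-408 + 1\right) - 15610 = -407 - 15610 = -16017$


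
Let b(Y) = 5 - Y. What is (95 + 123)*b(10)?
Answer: -1090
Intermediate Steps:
(95 + 123)*b(10) = (95 + 123)*(5 - 1*10) = 218*(5 - 10) = 218*(-5) = -1090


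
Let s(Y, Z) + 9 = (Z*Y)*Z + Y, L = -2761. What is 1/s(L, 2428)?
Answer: -1/16276605794 ≈ -6.1438e-11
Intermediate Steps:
s(Y, Z) = -9 + Y + Y*Z² (s(Y, Z) = -9 + ((Z*Y)*Z + Y) = -9 + ((Y*Z)*Z + Y) = -9 + (Y*Z² + Y) = -9 + (Y + Y*Z²) = -9 + Y + Y*Z²)
1/s(L, 2428) = 1/(-9 - 2761 - 2761*2428²) = 1/(-9 - 2761 - 2761*5895184) = 1/(-9 - 2761 - 16276603024) = 1/(-16276605794) = -1/16276605794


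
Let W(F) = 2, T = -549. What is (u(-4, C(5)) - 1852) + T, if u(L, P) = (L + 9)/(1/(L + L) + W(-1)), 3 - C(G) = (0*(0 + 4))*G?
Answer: -7195/3 ≈ -2398.3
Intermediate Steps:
C(G) = 3 (C(G) = 3 - 0*(0 + 4)*G = 3 - 0*4*G = 3 - 0*G = 3 - 1*0 = 3 + 0 = 3)
u(L, P) = (9 + L)/(2 + 1/(2*L)) (u(L, P) = (L + 9)/(1/(L + L) + 2) = (9 + L)/(1/(2*L) + 2) = (9 + L)/(2 + 1/(2*L)))
(u(-4, C(5)) - 1852) + T = (2*(-4)*(9 - 4)/(1 + 4*(-4)) - 1852) - 549 = (2*(-4)*5/(1 - 16) - 1852) - 549 = (2*(-4)*5/(-15) - 1852) - 549 = (2*(-4)*(-1/15)*5 - 1852) - 549 = (8/3 - 1852) - 549 = -5548/3 - 549 = -7195/3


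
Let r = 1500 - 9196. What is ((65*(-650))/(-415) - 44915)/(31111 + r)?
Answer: -743899/388689 ≈ -1.9139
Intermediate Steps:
r = -7696
((65*(-650))/(-415) - 44915)/(31111 + r) = ((65*(-650))/(-415) - 44915)/(31111 - 7696) = (-42250*(-1/415) - 44915)/23415 = (8450/83 - 44915)*(1/23415) = -3719495/83*1/23415 = -743899/388689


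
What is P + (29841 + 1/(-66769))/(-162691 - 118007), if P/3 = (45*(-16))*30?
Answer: -607239358515664/9370962381 ≈ -64800.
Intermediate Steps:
P = -64800 (P = 3*((45*(-16))*30) = 3*(-720*30) = 3*(-21600) = -64800)
P + (29841 + 1/(-66769))/(-162691 - 118007) = -64800 + (29841 + 1/(-66769))/(-162691 - 118007) = -64800 + (29841 - 1/66769)/(-280698) = -64800 + (1992453728/66769)*(-1/280698) = -64800 - 996226864/9370962381 = -607239358515664/9370962381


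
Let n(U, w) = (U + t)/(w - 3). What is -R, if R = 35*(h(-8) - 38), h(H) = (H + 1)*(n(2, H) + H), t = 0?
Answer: -7420/11 ≈ -674.54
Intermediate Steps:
n(U, w) = U/(-3 + w) (n(U, w) = (U + 0)/(w - 3) = U/(-3 + w))
h(H) = (1 + H)*(H + 2/(-3 + H)) (h(H) = (H + 1)*(2/(-3 + H) + H) = (1 + H)*(H + 2/(-3 + H)))
R = 7420/11 (R = 35*((2 + (-8)³ - 1*(-8) - 2*(-8)²)/(-3 - 8) - 38) = 35*((2 - 512 + 8 - 2*64)/(-11) - 38) = 35*(-(2 - 512 + 8 - 128)/11 - 38) = 35*(-1/11*(-630) - 38) = 35*(630/11 - 38) = 35*(212/11) = 7420/11 ≈ 674.54)
-R = -1*7420/11 = -7420/11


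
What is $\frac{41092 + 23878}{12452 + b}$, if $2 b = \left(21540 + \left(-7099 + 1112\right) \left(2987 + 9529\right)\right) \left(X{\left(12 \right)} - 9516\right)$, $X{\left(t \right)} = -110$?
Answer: $\frac{32485}{180275137414} \approx 1.802 \cdot 10^{-7}$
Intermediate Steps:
$b = 360550262376$ ($b = \frac{\left(21540 + \left(-7099 + 1112\right) \left(2987 + 9529\right)\right) \left(-110 - 9516\right)}{2} = \frac{\left(21540 - 74933292\right) \left(-9626\right)}{2} = \frac{\left(-74911752\right) \left(-9626\right)}{2} = \frac{1}{2} \cdot 721100524752 = 360550262376$)
$\frac{41092 + 23878}{12452 + b} = \frac{41092 + 23878}{12452 + 360550262376} = \frac{64970}{360550274828} = 64970 \cdot \frac{1}{360550274828} = \frac{32485}{180275137414}$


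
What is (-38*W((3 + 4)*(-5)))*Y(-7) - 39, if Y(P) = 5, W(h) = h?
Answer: 6611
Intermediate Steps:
(-38*W((3 + 4)*(-5)))*Y(-7) - 39 = -38*(3 + 4)*(-5)*5 - 39 = -266*(-5)*5 - 39 = -38*(-35)*5 - 39 = 1330*5 - 39 = 6650 - 39 = 6611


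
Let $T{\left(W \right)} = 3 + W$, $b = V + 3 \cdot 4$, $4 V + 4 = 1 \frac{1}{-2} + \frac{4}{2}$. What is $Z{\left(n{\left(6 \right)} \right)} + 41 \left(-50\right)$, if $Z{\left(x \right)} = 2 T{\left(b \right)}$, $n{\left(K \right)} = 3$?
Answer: $- \frac{8085}{4} \approx -2021.3$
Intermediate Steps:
$V = - \frac{5}{8}$ ($V = -1 + \frac{1 \frac{1}{-2} + \frac{4}{2}}{4} = -1 + \frac{1 \left(- \frac{1}{2}\right) + 4 \cdot \frac{1}{2}}{4} = -1 + \frac{- \frac{1}{2} + 2}{4} = -1 + \frac{1}{4} \cdot \frac{3}{2} = -1 + \frac{3}{8} = - \frac{5}{8} \approx -0.625$)
$b = \frac{91}{8}$ ($b = - \frac{5}{8} + 3 \cdot 4 = - \frac{5}{8} + 12 = \frac{91}{8} \approx 11.375$)
$Z{\left(x \right)} = \frac{115}{4}$ ($Z{\left(x \right)} = 2 \left(3 + \frac{91}{8}\right) = 2 \cdot \frac{115}{8} = \frac{115}{4}$)
$Z{\left(n{\left(6 \right)} \right)} + 41 \left(-50\right) = \frac{115}{4} + 41 \left(-50\right) = \frac{115}{4} - 2050 = - \frac{8085}{4}$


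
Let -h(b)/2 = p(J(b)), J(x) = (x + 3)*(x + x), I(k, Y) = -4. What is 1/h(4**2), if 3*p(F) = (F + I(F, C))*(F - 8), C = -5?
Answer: -1/241600 ≈ -4.1391e-6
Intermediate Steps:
J(x) = 2*x*(3 + x) (J(x) = (3 + x)*(2*x) = 2*x*(3 + x))
p(F) = (-8 + F)*(-4 + F)/3 (p(F) = ((F - 4)*(F - 8))/3 = ((-4 + F)*(-8 + F))/3 = ((-8 + F)*(-4 + F))/3 = (-8 + F)*(-4 + F)/3)
h(b) = -64/3 + 16*b*(3 + b) - 8*b**2*(3 + b)**2/3 (h(b) = -2*(32/3 - 8*b*(3 + b) + (2*b*(3 + b))**2/3) = -2*(32/3 - 8*b*(3 + b) + (4*b**2*(3 + b)**2)/3) = -2*(32/3 - 8*b*(3 + b) + 4*b**2*(3 + b)**2/3) = -64/3 + 16*b*(3 + b) - 8*b**2*(3 + b)**2/3)
1/h(4**2) = 1/(-64/3 + 16*4**2*(3 + 4**2) - 8*(4**2)**2*(3 + 4**2)**2/3) = 1/(-64/3 + 16*16*(3 + 16) - 8/3*16**2*(3 + 16)**2) = 1/(-64/3 + 16*16*19 - 8/3*256*19**2) = 1/(-64/3 + 4864 - 8/3*256*361) = 1/(-64/3 + 4864 - 739328/3) = 1/(-241600) = -1/241600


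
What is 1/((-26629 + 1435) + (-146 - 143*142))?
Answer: -1/45646 ≈ -2.1908e-5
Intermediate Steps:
1/((-26629 + 1435) + (-146 - 143*142)) = 1/(-25194 + (-146 - 20306)) = 1/(-25194 - 20452) = 1/(-45646) = -1/45646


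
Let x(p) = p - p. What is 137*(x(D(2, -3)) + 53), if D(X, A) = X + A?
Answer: 7261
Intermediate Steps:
D(X, A) = A + X
x(p) = 0
137*(x(D(2, -3)) + 53) = 137*(0 + 53) = 137*53 = 7261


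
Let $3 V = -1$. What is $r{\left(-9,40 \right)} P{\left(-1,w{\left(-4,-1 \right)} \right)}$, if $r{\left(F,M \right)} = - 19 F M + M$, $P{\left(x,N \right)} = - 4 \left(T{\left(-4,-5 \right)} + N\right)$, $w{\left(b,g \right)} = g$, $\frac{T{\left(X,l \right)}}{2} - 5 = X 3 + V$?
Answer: $\frac{1293440}{3} \approx 4.3115 \cdot 10^{5}$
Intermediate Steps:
$V = - \frac{1}{3}$ ($V = \frac{1}{3} \left(-1\right) = - \frac{1}{3} \approx -0.33333$)
$T{\left(X,l \right)} = \frac{28}{3} + 6 X$ ($T{\left(X,l \right)} = 10 + 2 \left(X 3 - \frac{1}{3}\right) = 10 + 2 \left(3 X - \frac{1}{3}\right) = 10 + 2 \left(- \frac{1}{3} + 3 X\right) = 10 + \left(- \frac{2}{3} + 6 X\right) = \frac{28}{3} + 6 X$)
$P{\left(x,N \right)} = \frac{176}{3} - 4 N$ ($P{\left(x,N \right)} = - 4 \left(\left(\frac{28}{3} + 6 \left(-4\right)\right) + N\right) = - 4 \left(\left(\frac{28}{3} - 24\right) + N\right) = - 4 \left(- \frac{44}{3} + N\right) = \frac{176}{3} - 4 N$)
$r{\left(F,M \right)} = M - 19 F M$ ($r{\left(F,M \right)} = - 19 F M + M = M - 19 F M$)
$r{\left(-9,40 \right)} P{\left(-1,w{\left(-4,-1 \right)} \right)} = 40 \left(1 - -171\right) \left(\frac{176}{3} - -4\right) = 40 \left(1 + 171\right) \left(\frac{176}{3} + 4\right) = 40 \cdot 172 \cdot \frac{188}{3} = 6880 \cdot \frac{188}{3} = \frac{1293440}{3}$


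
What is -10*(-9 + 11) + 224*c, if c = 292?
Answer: 65388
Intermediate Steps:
-10*(-9 + 11) + 224*c = -10*(-9 + 11) + 224*292 = -10*2 + 65408 = -20 + 65408 = 65388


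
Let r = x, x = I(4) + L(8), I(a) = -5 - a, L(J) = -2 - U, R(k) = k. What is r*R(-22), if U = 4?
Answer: 330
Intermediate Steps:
L(J) = -6 (L(J) = -2 - 1*4 = -2 - 4 = -6)
x = -15 (x = (-5 - 1*4) - 6 = (-5 - 4) - 6 = -9 - 6 = -15)
r = -15
r*R(-22) = -15*(-22) = 330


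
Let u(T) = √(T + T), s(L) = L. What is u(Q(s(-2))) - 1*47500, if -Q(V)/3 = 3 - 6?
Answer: -47500 + 3*√2 ≈ -47496.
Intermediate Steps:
Q(V) = 9 (Q(V) = -3*(3 - 6) = -3*(-3) = 9)
u(T) = √2*√T (u(T) = √(2*T) = √2*√T)
u(Q(s(-2))) - 1*47500 = √2*√9 - 1*47500 = √2*3 - 47500 = 3*√2 - 47500 = -47500 + 3*√2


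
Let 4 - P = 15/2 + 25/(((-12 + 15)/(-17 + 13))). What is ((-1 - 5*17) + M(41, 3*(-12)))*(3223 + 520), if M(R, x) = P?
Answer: -1261391/6 ≈ -2.1023e+5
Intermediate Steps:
P = 179/6 (P = 4 - (15/2 + 25/(((-12 + 15)/(-17 + 13)))) = 4 - (15*(½) + 25/((3/(-4)))) = 4 - (15/2 + 25/((3*(-¼)))) = 4 - (15/2 + 25/(-¾)) = 4 - (15/2 + 25*(-4/3)) = 4 - (15/2 - 100/3) = 4 - 1*(-155/6) = 4 + 155/6 = 179/6 ≈ 29.833)
M(R, x) = 179/6
((-1 - 5*17) + M(41, 3*(-12)))*(3223 + 520) = ((-1 - 5*17) + 179/6)*(3223 + 520) = ((-1 - 85) + 179/6)*3743 = (-86 + 179/6)*3743 = -337/6*3743 = -1261391/6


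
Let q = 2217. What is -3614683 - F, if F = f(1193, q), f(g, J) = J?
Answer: -3616900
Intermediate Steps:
F = 2217
-3614683 - F = -3614683 - 1*2217 = -3614683 - 2217 = -3616900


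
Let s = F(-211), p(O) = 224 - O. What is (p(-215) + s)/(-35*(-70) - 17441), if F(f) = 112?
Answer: -29/789 ≈ -0.036755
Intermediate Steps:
s = 112
(p(-215) + s)/(-35*(-70) - 17441) = ((224 - 1*(-215)) + 112)/(-35*(-70) - 17441) = ((224 + 215) + 112)/(2450 - 17441) = (439 + 112)/(-14991) = 551*(-1/14991) = -29/789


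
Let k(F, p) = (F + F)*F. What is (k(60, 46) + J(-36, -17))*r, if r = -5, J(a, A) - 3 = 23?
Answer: -36130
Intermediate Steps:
k(F, p) = 2*F² (k(F, p) = (2*F)*F = 2*F²)
J(a, A) = 26 (J(a, A) = 3 + 23 = 26)
(k(60, 46) + J(-36, -17))*r = (2*60² + 26)*(-5) = (2*3600 + 26)*(-5) = (7200 + 26)*(-5) = 7226*(-5) = -36130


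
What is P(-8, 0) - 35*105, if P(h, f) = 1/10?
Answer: -36749/10 ≈ -3674.9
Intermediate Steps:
P(h, f) = ⅒
P(-8, 0) - 35*105 = ⅒ - 35*105 = ⅒ - 3675 = -36749/10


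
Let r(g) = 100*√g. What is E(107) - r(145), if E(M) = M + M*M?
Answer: 11556 - 100*√145 ≈ 10352.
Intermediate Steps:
E(M) = M + M²
E(107) - r(145) = 107*(1 + 107) - 100*√145 = 107*108 - 100*√145 = 11556 - 100*√145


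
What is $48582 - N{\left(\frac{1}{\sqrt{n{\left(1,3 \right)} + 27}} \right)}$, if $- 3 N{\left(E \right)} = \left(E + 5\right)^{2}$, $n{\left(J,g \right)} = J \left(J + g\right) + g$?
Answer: $\frac{4956215}{102} + \frac{5 \sqrt{34}}{51} \approx 48591.0$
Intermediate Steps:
$n{\left(J,g \right)} = g + J \left(J + g\right)$
$N{\left(E \right)} = - \frac{\left(5 + E\right)^{2}}{3}$ ($N{\left(E \right)} = - \frac{\left(E + 5\right)^{2}}{3} = - \frac{\left(5 + E\right)^{2}}{3}$)
$48582 - N{\left(\frac{1}{\sqrt{n{\left(1,3 \right)} + 27}} \right)} = 48582 - - \frac{\left(5 + \frac{1}{\sqrt{\left(3 + 1^{2} + 1 \cdot 3\right) + 27}}\right)^{2}}{3} = 48582 - - \frac{\left(5 + \frac{1}{\sqrt{\left(3 + 1 + 3\right) + 27}}\right)^{2}}{3} = 48582 - - \frac{\left(5 + \frac{1}{\sqrt{7 + 27}}\right)^{2}}{3} = 48582 - - \frac{\left(5 + \frac{1}{\sqrt{34}}\right)^{2}}{3} = 48582 - - \frac{\left(5 + \frac{\sqrt{34}}{34}\right)^{2}}{3} = 48582 + \frac{\left(5 + \frac{\sqrt{34}}{34}\right)^{2}}{3}$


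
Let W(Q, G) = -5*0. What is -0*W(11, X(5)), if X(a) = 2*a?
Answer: 0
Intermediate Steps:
W(Q, G) = 0
-0*W(11, X(5)) = -0*0 = -1*0 = 0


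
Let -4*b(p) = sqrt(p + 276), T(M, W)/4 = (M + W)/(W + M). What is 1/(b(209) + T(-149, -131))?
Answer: -64/229 - 4*sqrt(485)/229 ≈ -0.66415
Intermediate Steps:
T(M, W) = 4 (T(M, W) = 4*((M + W)/(W + M)) = 4*((M + W)/(M + W)) = 4*1 = 4)
b(p) = -sqrt(276 + p)/4 (b(p) = -sqrt(p + 276)/4 = -sqrt(276 + p)/4)
1/(b(209) + T(-149, -131)) = 1/(-sqrt(276 + 209)/4 + 4) = 1/(-sqrt(485)/4 + 4) = 1/(4 - sqrt(485)/4)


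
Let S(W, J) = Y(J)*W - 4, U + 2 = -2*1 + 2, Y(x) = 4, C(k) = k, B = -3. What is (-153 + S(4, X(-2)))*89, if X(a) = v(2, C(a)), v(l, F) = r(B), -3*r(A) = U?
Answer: -12549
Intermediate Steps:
U = -2 (U = -2 + (-2*1 + 2) = -2 + (-2 + 2) = -2 + 0 = -2)
r(A) = ⅔ (r(A) = -⅓*(-2) = ⅔)
v(l, F) = ⅔
X(a) = ⅔
S(W, J) = -4 + 4*W (S(W, J) = 4*W - 4 = -4 + 4*W)
(-153 + S(4, X(-2)))*89 = (-153 + (-4 + 4*4))*89 = (-153 + (-4 + 16))*89 = (-153 + 12)*89 = -141*89 = -12549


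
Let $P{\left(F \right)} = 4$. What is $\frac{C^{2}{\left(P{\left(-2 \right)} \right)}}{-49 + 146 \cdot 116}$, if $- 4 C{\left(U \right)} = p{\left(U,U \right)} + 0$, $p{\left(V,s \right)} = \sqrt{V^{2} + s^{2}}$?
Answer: $\frac{2}{16887} \approx 0.00011843$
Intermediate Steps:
$C{\left(U \right)} = - \frac{\sqrt{2} \sqrt{U^{2}}}{4}$ ($C{\left(U \right)} = - \frac{\sqrt{U^{2} + U^{2}} + 0}{4} = - \frac{\sqrt{2 U^{2}} + 0}{4} = - \frac{\sqrt{2} \sqrt{U^{2}} + 0}{4} = - \frac{\sqrt{2} \sqrt{U^{2}}}{4}$)
$\frac{C^{2}{\left(P{\left(-2 \right)} \right)}}{-49 + 146 \cdot 116} = \frac{\left(- \frac{\sqrt{2} \sqrt{4^{2}}}{4}\right)^{2}}{-49 + 146 \cdot 116} = \frac{\left(- \frac{\sqrt{2} \sqrt{16}}{4}\right)^{2}}{-49 + 16936} = \frac{\left(\left(- \frac{1}{4}\right) \sqrt{2} \cdot 4\right)^{2}}{16887} = \left(- \sqrt{2}\right)^{2} \cdot \frac{1}{16887} = 2 \cdot \frac{1}{16887} = \frac{2}{16887}$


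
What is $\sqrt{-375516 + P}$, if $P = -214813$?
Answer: $i \sqrt{590329} \approx 768.33 i$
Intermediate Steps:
$\sqrt{-375516 + P} = \sqrt{-375516 - 214813} = \sqrt{-590329} = i \sqrt{590329}$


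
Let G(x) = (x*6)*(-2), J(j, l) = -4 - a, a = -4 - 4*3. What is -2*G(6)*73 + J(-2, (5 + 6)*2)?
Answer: 10524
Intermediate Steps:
a = -16 (a = -4 - 12 = -16)
J(j, l) = 12 (J(j, l) = -4 - 1*(-16) = -4 + 16 = 12)
G(x) = -12*x (G(x) = (6*x)*(-2) = -12*x)
-2*G(6)*73 + J(-2, (5 + 6)*2) = -(-24)*6*73 + 12 = -2*(-72)*73 + 12 = 144*73 + 12 = 10512 + 12 = 10524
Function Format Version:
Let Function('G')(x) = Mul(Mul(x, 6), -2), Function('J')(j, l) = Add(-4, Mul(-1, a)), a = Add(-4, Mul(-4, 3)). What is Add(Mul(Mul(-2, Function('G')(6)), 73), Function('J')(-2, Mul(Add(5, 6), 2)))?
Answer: 10524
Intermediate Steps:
a = -16 (a = Add(-4, -12) = -16)
Function('J')(j, l) = 12 (Function('J')(j, l) = Add(-4, Mul(-1, -16)) = Add(-4, 16) = 12)
Function('G')(x) = Mul(-12, x) (Function('G')(x) = Mul(Mul(6, x), -2) = Mul(-12, x))
Add(Mul(Mul(-2, Function('G')(6)), 73), Function('J')(-2, Mul(Add(5, 6), 2))) = Add(Mul(Mul(-2, Mul(-12, 6)), 73), 12) = Add(Mul(Mul(-2, -72), 73), 12) = Add(Mul(144, 73), 12) = Add(10512, 12) = 10524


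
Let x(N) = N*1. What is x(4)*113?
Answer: 452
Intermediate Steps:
x(N) = N
x(4)*113 = 4*113 = 452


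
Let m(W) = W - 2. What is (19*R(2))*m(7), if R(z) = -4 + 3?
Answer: -95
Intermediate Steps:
R(z) = -1
m(W) = -2 + W
(19*R(2))*m(7) = (19*(-1))*(-2 + 7) = -19*5 = -95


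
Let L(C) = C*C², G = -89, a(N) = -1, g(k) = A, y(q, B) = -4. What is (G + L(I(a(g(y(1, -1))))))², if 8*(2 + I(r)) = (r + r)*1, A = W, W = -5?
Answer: 41280625/4096 ≈ 10078.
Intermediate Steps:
A = -5
g(k) = -5
I(r) = -2 + r/4 (I(r) = -2 + ((r + r)*1)/8 = -2 + ((2*r)*1)/8 = -2 + (2*r)/8 = -2 + r/4)
L(C) = C³
(G + L(I(a(g(y(1, -1))))))² = (-89 + (-2 + (¼)*(-1))³)² = (-89 + (-2 - ¼)³)² = (-89 + (-9/4)³)² = (-89 - 729/64)² = (-6425/64)² = 41280625/4096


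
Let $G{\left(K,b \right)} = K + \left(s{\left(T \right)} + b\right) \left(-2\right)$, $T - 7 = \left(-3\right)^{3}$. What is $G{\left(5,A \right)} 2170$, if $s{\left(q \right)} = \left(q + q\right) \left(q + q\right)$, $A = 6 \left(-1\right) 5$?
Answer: $-6802950$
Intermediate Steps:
$A = -30$ ($A = \left(-6\right) 5 = -30$)
$T = -20$ ($T = 7 + \left(-3\right)^{3} = 7 - 27 = -20$)
$s{\left(q \right)} = 4 q^{2}$ ($s{\left(q \right)} = 2 q 2 q = 4 q^{2}$)
$G{\left(K,b \right)} = -3200 + K - 2 b$ ($G{\left(K,b \right)} = K + \left(4 \left(-20\right)^{2} + b\right) \left(-2\right) = K + \left(4 \cdot 400 + b\right) \left(-2\right) = K + \left(1600 + b\right) \left(-2\right) = K - \left(3200 + 2 b\right) = -3200 + K - 2 b$)
$G{\left(5,A \right)} 2170 = \left(-3200 + 5 - -60\right) 2170 = \left(-3200 + 5 + 60\right) 2170 = \left(-3135\right) 2170 = -6802950$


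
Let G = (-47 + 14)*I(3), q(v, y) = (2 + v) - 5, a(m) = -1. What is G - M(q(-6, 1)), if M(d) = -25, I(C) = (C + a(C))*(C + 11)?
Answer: -899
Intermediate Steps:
I(C) = (-1 + C)*(11 + C) (I(C) = (C - 1)*(C + 11) = (-1 + C)*(11 + C))
q(v, y) = -3 + v
G = -924 (G = (-47 + 14)*(-11 + 3² + 10*3) = -33*(-11 + 9 + 30) = -33*28 = -924)
G - M(q(-6, 1)) = -924 - 1*(-25) = -924 + 25 = -899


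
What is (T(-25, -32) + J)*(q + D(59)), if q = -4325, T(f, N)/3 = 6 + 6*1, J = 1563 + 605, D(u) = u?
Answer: -9402264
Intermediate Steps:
J = 2168
T(f, N) = 36 (T(f, N) = 3*(6 + 6*1) = 3*(6 + 6) = 3*12 = 36)
(T(-25, -32) + J)*(q + D(59)) = (36 + 2168)*(-4325 + 59) = 2204*(-4266) = -9402264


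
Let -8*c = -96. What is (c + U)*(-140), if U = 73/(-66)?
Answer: -50330/33 ≈ -1525.2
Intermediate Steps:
c = 12 (c = -⅛*(-96) = 12)
U = -73/66 (U = 73*(-1/66) = -73/66 ≈ -1.1061)
(c + U)*(-140) = (12 - 73/66)*(-140) = (719/66)*(-140) = -50330/33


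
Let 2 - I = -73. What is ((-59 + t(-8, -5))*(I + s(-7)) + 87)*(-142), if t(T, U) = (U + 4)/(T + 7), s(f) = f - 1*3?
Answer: 522986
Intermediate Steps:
s(f) = -3 + f (s(f) = f - 3 = -3 + f)
I = 75 (I = 2 - 1*(-73) = 2 + 73 = 75)
t(T, U) = (4 + U)/(7 + T)
((-59 + t(-8, -5))*(I + s(-7)) + 87)*(-142) = ((-59 + (4 - 5)/(7 - 8))*(75 + (-3 - 7)) + 87)*(-142) = ((-59 - 1/(-1))*(75 - 10) + 87)*(-142) = ((-59 - 1*(-1))*65 + 87)*(-142) = ((-59 + 1)*65 + 87)*(-142) = (-58*65 + 87)*(-142) = (-3770 + 87)*(-142) = -3683*(-142) = 522986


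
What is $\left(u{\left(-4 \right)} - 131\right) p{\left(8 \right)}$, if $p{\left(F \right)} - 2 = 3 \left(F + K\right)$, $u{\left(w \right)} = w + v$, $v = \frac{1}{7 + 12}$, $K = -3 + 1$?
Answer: $- \frac{51280}{19} \approx -2698.9$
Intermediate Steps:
$K = -2$
$v = \frac{1}{19} \approx 0.052632$
$u{\left(w \right)} = \frac{1}{19} + w$ ($u{\left(w \right)} = w + \frac{1}{19} = \frac{1}{19} + w$)
$p{\left(F \right)} = -4 + 3 F$ ($p{\left(F \right)} = 2 + 3 \left(F - 2\right) = 2 + 3 \left(-2 + F\right) = 2 + \left(-6 + 3 F\right) = -4 + 3 F$)
$\left(u{\left(-4 \right)} - 131\right) p{\left(8 \right)} = \left(\left(\frac{1}{19} - 4\right) - 131\right) \left(-4 + 3 \cdot 8\right) = \left(- \frac{75}{19} - 131\right) \left(-4 + 24\right) = \left(- \frac{2564}{19}\right) 20 = - \frac{51280}{19}$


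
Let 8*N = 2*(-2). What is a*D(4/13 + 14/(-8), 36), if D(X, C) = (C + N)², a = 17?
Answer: 85697/4 ≈ 21424.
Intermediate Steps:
N = -½ (N = (2*(-2))/8 = (⅛)*(-4) = -½ ≈ -0.50000)
D(X, C) = (-½ + C)² (D(X, C) = (C - ½)² = (-½ + C)²)
a*D(4/13 + 14/(-8), 36) = 17*((-1 + 2*36)²/4) = 17*((-1 + 72)²/4) = 17*((¼)*71²) = 17*((¼)*5041) = 17*(5041/4) = 85697/4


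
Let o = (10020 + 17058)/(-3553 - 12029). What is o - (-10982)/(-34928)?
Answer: -93075159/45354008 ≈ -2.0522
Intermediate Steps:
o = -4513/2597 (o = 27078/(-15582) = 27078*(-1/15582) = -4513/2597 ≈ -1.7378)
o - (-10982)/(-34928) = -4513/2597 - (-10982)/(-34928) = -4513/2597 - (-10982)*(-1)/34928 = -4513/2597 - 1*5491/17464 = -4513/2597 - 5491/17464 = -93075159/45354008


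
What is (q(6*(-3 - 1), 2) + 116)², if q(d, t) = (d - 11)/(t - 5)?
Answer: 146689/9 ≈ 16299.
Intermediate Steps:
q(d, t) = (-11 + d)/(-5 + t)
(q(6*(-3 - 1), 2) + 116)² = ((-11 + 6*(-3 - 1))/(-5 + 2) + 116)² = ((-11 + 6*(-4))/(-3) + 116)² = (-(-11 - 24)/3 + 116)² = (-⅓*(-35) + 116)² = (35/3 + 116)² = (383/3)² = 146689/9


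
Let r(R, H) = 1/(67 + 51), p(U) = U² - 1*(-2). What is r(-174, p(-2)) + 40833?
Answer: 4818295/118 ≈ 40833.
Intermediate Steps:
p(U) = 2 + U² (p(U) = U² + 2 = 2 + U²)
r(R, H) = 1/118
r(-174, p(-2)) + 40833 = 1/118 + 40833 = 4818295/118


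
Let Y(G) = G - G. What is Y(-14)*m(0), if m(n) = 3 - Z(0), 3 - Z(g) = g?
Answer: 0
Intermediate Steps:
Y(G) = 0
Z(g) = 3 - g
m(n) = 0 (m(n) = 3 - (3 - 1*0) = 3 - (3 + 0) = 3 - 1*3 = 3 - 3 = 0)
Y(-14)*m(0) = 0*0 = 0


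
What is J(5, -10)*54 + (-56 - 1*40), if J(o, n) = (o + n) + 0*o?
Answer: -366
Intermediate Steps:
J(o, n) = n + o (J(o, n) = (n + o) + 0 = n + o)
J(5, -10)*54 + (-56 - 1*40) = (-10 + 5)*54 + (-56 - 1*40) = -5*54 + (-56 - 40) = -270 - 96 = -366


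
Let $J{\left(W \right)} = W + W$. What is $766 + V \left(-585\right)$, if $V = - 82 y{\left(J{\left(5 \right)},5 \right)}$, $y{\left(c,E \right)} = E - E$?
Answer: $766$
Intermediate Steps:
$J{\left(W \right)} = 2 W$
$y{\left(c,E \right)} = 0$
$V = 0$ ($V = \left(-82\right) 0 = 0$)
$766 + V \left(-585\right) = 766 + 0 \left(-585\right) = 766 + 0 = 766$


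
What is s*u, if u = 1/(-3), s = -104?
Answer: 104/3 ≈ 34.667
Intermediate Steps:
u = -1/3 ≈ -0.33333
s*u = -104*(-1/3) = 104/3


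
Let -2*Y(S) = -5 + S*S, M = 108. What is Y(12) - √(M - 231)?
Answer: -139/2 - I*√123 ≈ -69.5 - 11.091*I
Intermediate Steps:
Y(S) = 5/2 - S²/2 (Y(S) = -(-5 + S*S)/2 = -(-5 + S²)/2 = 5/2 - S²/2)
Y(12) - √(M - 231) = (5/2 - ½*12²) - √(108 - 231) = (5/2 - ½*144) - √(-123) = (5/2 - 72) - I*√123 = -139/2 - I*√123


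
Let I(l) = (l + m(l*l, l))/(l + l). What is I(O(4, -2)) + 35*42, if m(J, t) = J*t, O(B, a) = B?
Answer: 2957/2 ≈ 1478.5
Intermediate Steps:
I(l) = (l + l**3)/(2*l) (I(l) = (l + (l*l)*l)/(l + l) = (l + l**2*l)/((2*l)) = (l + l**3)*(1/(2*l)) = (l + l**3)/(2*l))
I(O(4, -2)) + 35*42 = (1/2 + (1/2)*4**2) + 35*42 = (1/2 + (1/2)*16) + 1470 = (1/2 + 8) + 1470 = 17/2 + 1470 = 2957/2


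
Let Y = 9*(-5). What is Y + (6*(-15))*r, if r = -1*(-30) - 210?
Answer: 16155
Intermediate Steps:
r = -180 (r = 30 - 210 = -180)
Y = -45
Y + (6*(-15))*r = -45 + (6*(-15))*(-180) = -45 - 90*(-180) = -45 + 16200 = 16155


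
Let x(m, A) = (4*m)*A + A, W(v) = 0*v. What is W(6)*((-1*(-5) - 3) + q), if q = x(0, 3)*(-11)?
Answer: 0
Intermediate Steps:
W(v) = 0
x(m, A) = A + 4*A*m (x(m, A) = 4*A*m + A = A + 4*A*m)
q = -33 (q = (3*(1 + 4*0))*(-11) = (3*(1 + 0))*(-11) = (3*1)*(-11) = 3*(-11) = -33)
W(6)*((-1*(-5) - 3) + q) = 0*((-1*(-5) - 3) - 33) = 0*((5 - 3) - 33) = 0*(2 - 33) = 0*(-31) = 0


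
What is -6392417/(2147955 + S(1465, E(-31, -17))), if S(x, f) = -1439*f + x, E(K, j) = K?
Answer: -6392417/2194029 ≈ -2.9136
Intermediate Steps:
S(x, f) = x - 1439*f
-6392417/(2147955 + S(1465, E(-31, -17))) = -6392417/(2147955 + (1465 - 1439*(-31))) = -6392417/(2147955 + (1465 + 44609)) = -6392417/(2147955 + 46074) = -6392417/2194029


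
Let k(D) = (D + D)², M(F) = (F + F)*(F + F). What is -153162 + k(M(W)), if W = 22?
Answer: 14839222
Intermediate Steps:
M(F) = 4*F² (M(F) = (2*F)*(2*F) = 4*F²)
k(D) = 4*D² (k(D) = (2*D)² = 4*D²)
-153162 + k(M(W)) = -153162 + 4*(4*22²)² = -153162 + 4*(4*484)² = -153162 + 4*1936² = -153162 + 4*3748096 = -153162 + 14992384 = 14839222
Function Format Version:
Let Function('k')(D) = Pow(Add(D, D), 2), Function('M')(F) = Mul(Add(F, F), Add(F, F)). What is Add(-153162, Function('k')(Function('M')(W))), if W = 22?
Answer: 14839222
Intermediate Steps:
Function('M')(F) = Mul(4, Pow(F, 2)) (Function('M')(F) = Mul(Mul(2, F), Mul(2, F)) = Mul(4, Pow(F, 2)))
Function('k')(D) = Mul(4, Pow(D, 2)) (Function('k')(D) = Pow(Mul(2, D), 2) = Mul(4, Pow(D, 2)))
Add(-153162, Function('k')(Function('M')(W))) = Add(-153162, Mul(4, Pow(Mul(4, Pow(22, 2)), 2))) = Add(-153162, Mul(4, Pow(Mul(4, 484), 2))) = Add(-153162, Mul(4, Pow(1936, 2))) = Add(-153162, Mul(4, 3748096)) = Add(-153162, 14992384) = 14839222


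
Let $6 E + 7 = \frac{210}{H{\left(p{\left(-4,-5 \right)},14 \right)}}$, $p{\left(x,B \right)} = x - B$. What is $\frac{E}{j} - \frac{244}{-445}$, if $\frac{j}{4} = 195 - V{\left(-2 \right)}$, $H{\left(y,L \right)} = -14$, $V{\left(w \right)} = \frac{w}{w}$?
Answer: $\frac{563137}{1035960} \approx 0.54359$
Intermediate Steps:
$V{\left(w \right)} = 1$
$E = - \frac{11}{3}$ ($E = - \frac{7}{6} + \frac{210 \frac{1}{-14}}{6} = - \frac{7}{6} + \frac{210 \left(- \frac{1}{14}\right)}{6} = - \frac{7}{6} + \frac{1}{6} \left(-15\right) = - \frac{7}{6} - \frac{5}{2} = - \frac{11}{3} \approx -3.6667$)
$j = 776$ ($j = 4 \left(195 - 1\right) = 4 \cdot 194 = 776$)
$\frac{E}{j} - \frac{244}{-445} = - \frac{11}{3 \cdot 776} - \frac{244}{-445} = \left(- \frac{11}{3}\right) \frac{1}{776} - - \frac{244}{445} = - \frac{11}{2328} + \frac{244}{445} = \frac{563137}{1035960}$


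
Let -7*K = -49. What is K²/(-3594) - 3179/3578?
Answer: -2900162/3214833 ≈ -0.90212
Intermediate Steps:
K = 7 (K = -⅐*(-49) = 7)
K²/(-3594) - 3179/3578 = 7²/(-3594) - 3179/3578 = 49*(-1/3594) - 3179*1/3578 = -49/3594 - 3179/3578 = -2900162/3214833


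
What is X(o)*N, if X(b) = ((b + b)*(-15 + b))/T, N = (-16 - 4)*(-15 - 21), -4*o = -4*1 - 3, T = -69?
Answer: 11130/23 ≈ 483.91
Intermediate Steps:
o = 7/4 (o = -(-4*1 - 3)/4 = -(-4 - 3)/4 = -¼*(-7) = 7/4 ≈ 1.7500)
N = 720 (N = -20*(-36) = 720)
X(b) = -2*b*(-15 + b)/69 (X(b) = ((b + b)*(-15 + b))/(-69) = ((2*b)*(-15 + b))*(-1/69) = (2*b*(-15 + b))*(-1/69) = -2*b*(-15 + b)/69)
X(o)*N = ((2/69)*(7/4)*(15 - 1*7/4))*720 = ((2/69)*(7/4)*(15 - 7/4))*720 = ((2/69)*(7/4)*(53/4))*720 = (371/552)*720 = 11130/23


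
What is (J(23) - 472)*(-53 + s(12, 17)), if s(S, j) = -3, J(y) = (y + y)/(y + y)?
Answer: 26376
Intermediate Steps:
J(y) = 1 (J(y) = (2*y)/((2*y)) = (2*y)*(1/(2*y)) = 1)
(J(23) - 472)*(-53 + s(12, 17)) = (1 - 472)*(-53 - 3) = -471*(-56) = 26376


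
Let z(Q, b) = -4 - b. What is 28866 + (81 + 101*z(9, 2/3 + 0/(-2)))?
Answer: 85427/3 ≈ 28476.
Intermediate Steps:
28866 + (81 + 101*z(9, 2/3 + 0/(-2))) = 28866 + (81 + 101*(-4 - (2/3 + 0/(-2)))) = 28866 + (81 + 101*(-4 - (2*(⅓) + 0*(-½)))) = 28866 + (81 + 101*(-4 - (⅔ + 0))) = 28866 + (81 + 101*(-4 - 1*⅔)) = 28866 + (81 + 101*(-4 - ⅔)) = 28866 + (81 + 101*(-14/3)) = 28866 + (81 - 1414/3) = 28866 - 1171/3 = 85427/3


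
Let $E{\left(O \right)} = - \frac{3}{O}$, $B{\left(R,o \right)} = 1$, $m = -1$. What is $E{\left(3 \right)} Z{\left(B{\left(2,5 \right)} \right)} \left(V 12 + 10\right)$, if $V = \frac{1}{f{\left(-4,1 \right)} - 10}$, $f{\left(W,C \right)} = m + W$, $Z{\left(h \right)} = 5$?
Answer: $-46$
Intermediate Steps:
$f{\left(W,C \right)} = -1 + W$
$V = - \frac{1}{15}$ ($V = \frac{1}{\left(-1 - 4\right) - 10} = \frac{1}{-5 - 10} = \frac{1}{-15} = - \frac{1}{15} \approx -0.066667$)
$E{\left(3 \right)} Z{\left(B{\left(2,5 \right)} \right)} \left(V 12 + 10\right) = - \frac{3}{3} \cdot 5 \left(\left(- \frac{1}{15}\right) 12 + 10\right) = \left(-3\right) \frac{1}{3} \cdot 5 \left(- \frac{4}{5} + 10\right) = \left(-1\right) 5 \cdot \frac{46}{5} = \left(-5\right) \frac{46}{5} = -46$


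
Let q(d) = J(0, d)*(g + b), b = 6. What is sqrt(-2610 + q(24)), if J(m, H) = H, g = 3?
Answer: 3*I*sqrt(266) ≈ 48.929*I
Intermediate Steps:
q(d) = 9*d (q(d) = d*(3 + 6) = d*9 = 9*d)
sqrt(-2610 + q(24)) = sqrt(-2610 + 9*24) = sqrt(-2610 + 216) = sqrt(-2394) = 3*I*sqrt(266)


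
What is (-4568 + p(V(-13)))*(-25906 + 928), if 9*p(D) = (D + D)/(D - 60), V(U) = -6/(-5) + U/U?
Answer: 98924453140/867 ≈ 1.1410e+8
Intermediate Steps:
V(U) = 11/5 (V(U) = -6*(-⅕) + 1 = 6/5 + 1 = 11/5)
p(D) = 2*D/(9*(-60 + D)) (p(D) = ((D + D)/(D - 60))/9 = ((2*D)/(-60 + D))/9 = (2*D/(-60 + D))/9 = 2*D/(9*(-60 + D)))
(-4568 + p(V(-13)))*(-25906 + 928) = (-4568 + (2/9)*(11/5)/(-60 + 11/5))*(-25906 + 928) = (-4568 + (2/9)*(11/5)/(-289/5))*(-24978) = (-4568 + (2/9)*(11/5)*(-5/289))*(-24978) = (-4568 - 22/2601)*(-24978) = -11881390/2601*(-24978) = 98924453140/867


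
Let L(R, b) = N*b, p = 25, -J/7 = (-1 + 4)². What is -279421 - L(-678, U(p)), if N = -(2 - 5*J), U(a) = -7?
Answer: -281640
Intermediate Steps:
J = -63 (J = -7*(-1 + 4)² = -7*3² = -7*9 = -63)
N = -317 (N = -(2 - 5*(-63)) = -(2 + 315) = -1*317 = -317)
L(R, b) = -317*b
-279421 - L(-678, U(p)) = -279421 - (-317)*(-7) = -279421 - 1*2219 = -279421 - 2219 = -281640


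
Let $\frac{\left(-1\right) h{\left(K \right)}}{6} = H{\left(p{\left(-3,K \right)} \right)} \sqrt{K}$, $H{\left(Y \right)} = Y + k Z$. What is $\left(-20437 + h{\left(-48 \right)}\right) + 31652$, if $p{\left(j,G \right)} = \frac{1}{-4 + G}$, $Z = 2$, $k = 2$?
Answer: $11215 - \frac{1242 i \sqrt{3}}{13} \approx 11215.0 - 165.48 i$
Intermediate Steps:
$H{\left(Y \right)} = 4 + Y$ ($H{\left(Y \right)} = Y + 2 \cdot 2 = Y + 4 = 4 + Y$)
$h{\left(K \right)} = - 6 \sqrt{K} \left(4 + \frac{1}{-4 + K}\right)$ ($h{\left(K \right)} = - 6 \left(4 + \frac{1}{-4 + K}\right) \sqrt{K} = - 6 \sqrt{K} \left(4 + \frac{1}{-4 + K}\right)$)
$\left(-20437 + h{\left(-48 \right)}\right) + 31652 = \left(-20437 + \frac{\sqrt{-48} \left(90 - -1152\right)}{-4 - 48}\right) + 31652 = \left(-20437 + \frac{4 i \sqrt{3} \left(90 + 1152\right)}{-52}\right) + 31652 = \left(-20437 + 4 i \sqrt{3} \left(- \frac{1}{52}\right) 1242\right) + 31652 = \left(-20437 - \frac{1242 i \sqrt{3}}{13}\right) + 31652 = 11215 - \frac{1242 i \sqrt{3}}{13}$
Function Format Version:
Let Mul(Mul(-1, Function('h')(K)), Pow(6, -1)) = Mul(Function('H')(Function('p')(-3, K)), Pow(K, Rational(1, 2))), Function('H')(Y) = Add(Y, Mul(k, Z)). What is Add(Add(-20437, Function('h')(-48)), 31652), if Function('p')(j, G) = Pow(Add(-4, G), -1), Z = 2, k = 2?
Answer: Add(11215, Mul(Rational(-1242, 13), I, Pow(3, Rational(1, 2)))) ≈ Add(11215., Mul(-165.48, I))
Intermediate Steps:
Function('H')(Y) = Add(4, Y) (Function('H')(Y) = Add(Y, Mul(2, 2)) = Add(Y, 4) = Add(4, Y))
Function('h')(K) = Mul(-6, Pow(K, Rational(1, 2)), Add(4, Pow(Add(-4, K), -1))) (Function('h')(K) = Mul(-6, Mul(Add(4, Pow(Add(-4, K), -1)), Pow(K, Rational(1, 2)))) = Mul(-6, Mul(Pow(K, Rational(1, 2)), Add(4, Pow(Add(-4, K), -1)))) = Mul(-6, Pow(K, Rational(1, 2)), Add(4, Pow(Add(-4, K), -1))))
Add(Add(-20437, Function('h')(-48)), 31652) = Add(Add(-20437, Mul(Pow(-48, Rational(1, 2)), Pow(Add(-4, -48), -1), Add(90, Mul(-24, -48)))), 31652) = Add(Add(-20437, Mul(Mul(4, I, Pow(3, Rational(1, 2))), Pow(-52, -1), Add(90, 1152))), 31652) = Add(Add(-20437, Mul(Mul(4, I, Pow(3, Rational(1, 2))), Rational(-1, 52), 1242)), 31652) = Add(Add(-20437, Mul(Rational(-1242, 13), I, Pow(3, Rational(1, 2)))), 31652) = Add(11215, Mul(Rational(-1242, 13), I, Pow(3, Rational(1, 2))))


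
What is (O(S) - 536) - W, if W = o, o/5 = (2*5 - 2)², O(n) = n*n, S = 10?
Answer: -756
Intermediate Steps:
O(n) = n²
o = 320 (o = 5*(2*5 - 2)² = 5*(10 - 2)² = 5*8² = 5*64 = 320)
W = 320
(O(S) - 536) - W = (10² - 536) - 1*320 = (100 - 536) - 320 = -436 - 320 = -756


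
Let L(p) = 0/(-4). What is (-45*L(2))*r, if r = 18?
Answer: 0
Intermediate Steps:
L(p) = 0 (L(p) = 0*(-¼) = 0)
(-45*L(2))*r = -45*0*18 = 0*18 = 0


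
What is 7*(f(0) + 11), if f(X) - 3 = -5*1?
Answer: 63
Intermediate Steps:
f(X) = -2 (f(X) = 3 - 5*1 = 3 - 5 = -2)
7*(f(0) + 11) = 7*(-2 + 11) = 7*9 = 63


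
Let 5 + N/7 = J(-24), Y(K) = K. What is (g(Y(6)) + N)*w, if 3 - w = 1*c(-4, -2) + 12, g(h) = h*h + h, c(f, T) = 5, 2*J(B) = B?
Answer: 1078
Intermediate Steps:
J(B) = B/2
N = -119 (N = -35 + 7*((½)*(-24)) = -35 + 7*(-12) = -35 - 84 = -119)
g(h) = h + h² (g(h) = h² + h = h + h²)
w = -14 (w = 3 - (1*5 + 12) = 3 - (5 + 12) = 3 - 1*17 = 3 - 17 = -14)
(g(Y(6)) + N)*w = (6*(1 + 6) - 119)*(-14) = (6*7 - 119)*(-14) = (42 - 119)*(-14) = -77*(-14) = 1078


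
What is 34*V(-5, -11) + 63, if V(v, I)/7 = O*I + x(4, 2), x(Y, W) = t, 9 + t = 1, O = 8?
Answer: -22785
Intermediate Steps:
t = -8 (t = -9 + 1 = -8)
x(Y, W) = -8
V(v, I) = -56 + 56*I (V(v, I) = 7*(8*I - 8) = 7*(-8 + 8*I) = -56 + 56*I)
34*V(-5, -11) + 63 = 34*(-56 + 56*(-11)) + 63 = 34*(-56 - 616) + 63 = 34*(-672) + 63 = -22848 + 63 = -22785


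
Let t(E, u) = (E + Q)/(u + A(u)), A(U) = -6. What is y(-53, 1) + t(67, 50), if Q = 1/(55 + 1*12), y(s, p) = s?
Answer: -75877/1474 ≈ -51.477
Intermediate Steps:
Q = 1/67 (Q = 1/(55 + 12) = 1/67 ≈ 0.014925)
t(E, u) = (1/67 + E)/(-6 + u) (t(E, u) = (E + 1/67)/(u - 6) = (1/67 + E)/(-6 + u))
y(-53, 1) + t(67, 50) = -53 + (1/67 + 67)/(-6 + 50) = -53 + (4490/67)/44 = -53 + (1/44)*(4490/67) = -53 + 2245/1474 = -75877/1474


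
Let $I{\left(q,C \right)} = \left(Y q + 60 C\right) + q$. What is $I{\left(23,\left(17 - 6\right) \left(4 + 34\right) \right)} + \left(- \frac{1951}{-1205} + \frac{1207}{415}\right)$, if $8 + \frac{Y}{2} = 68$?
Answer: $\frac{557434153}{20003} \approx 27868.0$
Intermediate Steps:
$Y = 120$ ($Y = -16 + 2 \cdot 68 = -16 + 136 = 120$)
$I{\left(q,C \right)} = 60 C + 121 q$ ($I{\left(q,C \right)} = \left(120 q + 60 C\right) + q = \left(60 C + 120 q\right) + q = 60 C + 121 q$)
$I{\left(23,\left(17 - 6\right) \left(4 + 34\right) \right)} + \left(- \frac{1951}{-1205} + \frac{1207}{415}\right) = \left(60 \left(17 - 6\right) \left(4 + 34\right) + 121 \cdot 23\right) + \left(- \frac{1951}{-1205} + \frac{1207}{415}\right) = \left(60 \cdot 11 \cdot 38 + 2783\right) + \left(\left(-1951\right) \left(- \frac{1}{1205}\right) + 1207 \cdot \frac{1}{415}\right) = \left(60 \cdot 418 + 2783\right) + \left(\frac{1951}{1205} + \frac{1207}{415}\right) = \left(25080 + 2783\right) + \frac{90564}{20003} = 27863 + \frac{90564}{20003} = \frac{557434153}{20003}$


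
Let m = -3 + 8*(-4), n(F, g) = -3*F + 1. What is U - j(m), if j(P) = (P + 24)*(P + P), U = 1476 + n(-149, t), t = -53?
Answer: 1154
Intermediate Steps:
n(F, g) = 1 - 3*F
m = -35 (m = -3 - 32 = -35)
U = 1924 (U = 1476 + (1 - 3*(-149)) = 1476 + (1 + 447) = 1476 + 448 = 1924)
j(P) = 2*P*(24 + P) (j(P) = (24 + P)*(2*P) = 2*P*(24 + P))
U - j(m) = 1924 - 2*(-35)*(24 - 35) = 1924 - 2*(-35)*(-11) = 1924 - 1*770 = 1924 - 770 = 1154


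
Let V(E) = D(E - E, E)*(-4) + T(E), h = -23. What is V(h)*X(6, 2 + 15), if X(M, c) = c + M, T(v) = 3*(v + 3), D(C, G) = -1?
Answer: -1288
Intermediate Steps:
T(v) = 9 + 3*v (T(v) = 3*(3 + v) = 9 + 3*v)
X(M, c) = M + c
V(E) = 13 + 3*E (V(E) = -1*(-4) + (9 + 3*E) = 4 + (9 + 3*E) = 13 + 3*E)
V(h)*X(6, 2 + 15) = (13 + 3*(-23))*(6 + (2 + 15)) = (13 - 69)*(6 + 17) = -56*23 = -1288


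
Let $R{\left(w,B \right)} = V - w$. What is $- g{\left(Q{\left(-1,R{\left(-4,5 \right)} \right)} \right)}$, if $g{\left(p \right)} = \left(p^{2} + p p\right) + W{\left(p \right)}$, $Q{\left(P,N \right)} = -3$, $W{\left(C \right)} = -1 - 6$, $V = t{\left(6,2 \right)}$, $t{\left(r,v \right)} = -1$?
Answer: $-11$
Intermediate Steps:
$V = -1$
$W{\left(C \right)} = -7$ ($W{\left(C \right)} = -1 - 6 = -7$)
$R{\left(w,B \right)} = -1 - w$
$g{\left(p \right)} = -7 + 2 p^{2}$ ($g{\left(p \right)} = \left(p^{2} + p p\right) - 7 = \left(p^{2} + p^{2}\right) - 7 = 2 p^{2} - 7 = -7 + 2 p^{2}$)
$- g{\left(Q{\left(-1,R{\left(-4,5 \right)} \right)} \right)} = - (-7 + 2 \left(-3\right)^{2}) = - (-7 + 2 \cdot 9) = - (-7 + 18) = \left(-1\right) 11 = -11$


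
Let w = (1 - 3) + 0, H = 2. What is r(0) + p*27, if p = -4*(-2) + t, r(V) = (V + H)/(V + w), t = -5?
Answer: 80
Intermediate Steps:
w = -2 (w = -2 + 0 = -2)
r(V) = (2 + V)/(-2 + V) (r(V) = (V + 2)/(V - 2) = (2 + V)/(-2 + V))
p = 3 (p = -4*(-2) - 5 = 8 - 5 = 3)
r(0) + p*27 = (2 + 0)/(-2 + 0) + 3*27 = 2/(-2) + 81 = -½*2 + 81 = -1 + 81 = 80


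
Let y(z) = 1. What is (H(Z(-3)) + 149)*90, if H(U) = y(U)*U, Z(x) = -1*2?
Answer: 13230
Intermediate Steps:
Z(x) = -2
H(U) = U (H(U) = 1*U = U)
(H(Z(-3)) + 149)*90 = (-2 + 149)*90 = 147*90 = 13230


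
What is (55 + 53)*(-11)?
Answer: -1188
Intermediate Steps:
(55 + 53)*(-11) = 108*(-11) = -1188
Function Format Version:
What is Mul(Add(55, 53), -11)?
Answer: -1188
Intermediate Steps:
Mul(Add(55, 53), -11) = Mul(108, -11) = -1188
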